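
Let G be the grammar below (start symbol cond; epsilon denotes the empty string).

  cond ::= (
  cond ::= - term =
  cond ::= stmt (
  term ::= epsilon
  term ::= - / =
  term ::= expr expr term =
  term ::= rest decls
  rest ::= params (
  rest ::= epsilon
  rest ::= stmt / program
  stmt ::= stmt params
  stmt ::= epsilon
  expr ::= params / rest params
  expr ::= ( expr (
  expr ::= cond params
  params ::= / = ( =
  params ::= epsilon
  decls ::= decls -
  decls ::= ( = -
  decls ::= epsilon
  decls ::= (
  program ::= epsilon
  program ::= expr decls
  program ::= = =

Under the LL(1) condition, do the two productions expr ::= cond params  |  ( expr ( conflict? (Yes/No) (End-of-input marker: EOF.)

Yes

FIRST(cond params) = { (, -, / } and FIRST(( expr () = { ( }.
Both contain (, so the two alternatives are not disjoint — LL(1) conflict.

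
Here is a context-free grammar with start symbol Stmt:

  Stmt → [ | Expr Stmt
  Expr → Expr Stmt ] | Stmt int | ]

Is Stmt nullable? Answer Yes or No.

No nonterminal in this grammar is nullable.
No production of Stmt has an RHS whose symbols are all nullable, so Stmt is not nullable.

No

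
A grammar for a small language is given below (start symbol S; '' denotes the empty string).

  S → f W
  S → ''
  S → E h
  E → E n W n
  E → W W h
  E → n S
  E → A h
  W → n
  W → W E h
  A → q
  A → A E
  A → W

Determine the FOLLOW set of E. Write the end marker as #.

In S → E h: add FIRST(h) = { h }.
In E → E n W n: add FIRST(n W n) = { n }.
In W → W E h: add FIRST(h) = { h }.
In A → A E: E is at the end, add FOLLOW(A) = { h, n, q }.
Union: FOLLOW(E) = { h, n, q }.

{ h, n, q }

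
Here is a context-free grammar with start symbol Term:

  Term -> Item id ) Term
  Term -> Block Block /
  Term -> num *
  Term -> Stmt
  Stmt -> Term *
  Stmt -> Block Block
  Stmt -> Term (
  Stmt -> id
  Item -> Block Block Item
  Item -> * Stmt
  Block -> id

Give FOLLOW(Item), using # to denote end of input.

{ id }

In Term -> Item id ) Term: add FIRST(id ) Term) = { id }.
In Item -> Block Block Item: Item is at the end, add FOLLOW(Item) = { id }.
Union: FOLLOW(Item) = { id }.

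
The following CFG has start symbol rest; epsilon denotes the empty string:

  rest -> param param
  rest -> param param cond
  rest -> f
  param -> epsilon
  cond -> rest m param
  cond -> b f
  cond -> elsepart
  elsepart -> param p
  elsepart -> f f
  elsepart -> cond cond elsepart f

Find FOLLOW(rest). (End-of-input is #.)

{ #, m }

rest is the start symbol, so # ∈ FOLLOW(rest).
In cond -> rest m param: add FIRST(m param) = { m }.
Union: FOLLOW(rest) = { #, m }.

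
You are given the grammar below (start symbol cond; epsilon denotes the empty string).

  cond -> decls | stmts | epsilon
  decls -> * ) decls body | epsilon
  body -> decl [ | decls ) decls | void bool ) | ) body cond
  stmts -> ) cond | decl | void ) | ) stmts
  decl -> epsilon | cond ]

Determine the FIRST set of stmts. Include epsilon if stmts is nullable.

{ ), *, ], void, epsilon }

stmts -> ) cond contributes {)}.
From stmts -> decl: add FIRST(decl) = { ), *, ], void, epsilon } (including epsilon since decl is nullable).
stmts -> void ) contributes {void}.
stmts -> ) stmts contributes {)}.
Union: FIRST(stmts) = { ), *, ], void, epsilon }.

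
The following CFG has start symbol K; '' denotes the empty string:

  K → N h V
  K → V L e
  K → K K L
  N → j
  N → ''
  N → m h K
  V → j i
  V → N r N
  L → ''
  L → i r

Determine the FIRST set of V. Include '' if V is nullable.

V → j i contributes {j}.
From V → N r N: N nullable, take FIRST(N) ∪ {r} = { j, m, r }.
Union: FIRST(V) = { j, m, r }.

{ j, m, r }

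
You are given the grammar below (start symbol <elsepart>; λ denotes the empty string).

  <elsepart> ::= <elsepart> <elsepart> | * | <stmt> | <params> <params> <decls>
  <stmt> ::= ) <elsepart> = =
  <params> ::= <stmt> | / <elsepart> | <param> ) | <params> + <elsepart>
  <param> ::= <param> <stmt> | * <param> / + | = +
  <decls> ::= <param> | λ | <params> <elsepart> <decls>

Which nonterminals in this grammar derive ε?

{ <decls> }

Directly nullable (have an λ-production): <decls>.
No other nonterminal has a production whose RHS symbols are all nullable.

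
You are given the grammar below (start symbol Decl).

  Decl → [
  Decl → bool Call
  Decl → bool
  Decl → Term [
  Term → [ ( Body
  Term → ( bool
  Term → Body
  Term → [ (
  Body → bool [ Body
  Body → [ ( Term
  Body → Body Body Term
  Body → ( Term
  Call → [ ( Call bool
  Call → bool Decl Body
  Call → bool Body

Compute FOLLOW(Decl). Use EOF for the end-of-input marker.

Decl is the start symbol, so EOF ∈ FOLLOW(Decl).
In Call → bool Decl Body: add FIRST(Body) = { (, [, bool }.
Union: FOLLOW(Decl) = { EOF, (, [, bool }.

{ EOF, (, [, bool }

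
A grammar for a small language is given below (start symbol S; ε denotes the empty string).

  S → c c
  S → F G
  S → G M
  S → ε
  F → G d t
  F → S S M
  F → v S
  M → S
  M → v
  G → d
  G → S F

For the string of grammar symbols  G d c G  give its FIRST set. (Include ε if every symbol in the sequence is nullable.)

{ c, d, v }

Add FIRST(G)\{ε} = { c, d, v }; G is nullable, continue.
d is a terminal; add {d} and stop.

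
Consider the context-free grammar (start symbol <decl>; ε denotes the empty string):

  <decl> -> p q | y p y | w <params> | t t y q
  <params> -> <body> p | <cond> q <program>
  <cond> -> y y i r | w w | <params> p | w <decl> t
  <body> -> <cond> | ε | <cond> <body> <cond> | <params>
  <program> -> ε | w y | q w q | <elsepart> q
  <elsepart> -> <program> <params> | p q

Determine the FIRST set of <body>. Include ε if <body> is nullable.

From <body> -> <cond>: add FIRST(<cond>) = { p, w, y }.
<body> -> ε contributes ε.
From <body> -> <cond> <body> <cond>: add FIRST(<cond>) = { p, w, y }.
From <body> -> <params>: add FIRST(<params>) = { p, w, y }.
Union: FIRST(<body>) = { p, w, y, ε }.

{ p, w, y, ε }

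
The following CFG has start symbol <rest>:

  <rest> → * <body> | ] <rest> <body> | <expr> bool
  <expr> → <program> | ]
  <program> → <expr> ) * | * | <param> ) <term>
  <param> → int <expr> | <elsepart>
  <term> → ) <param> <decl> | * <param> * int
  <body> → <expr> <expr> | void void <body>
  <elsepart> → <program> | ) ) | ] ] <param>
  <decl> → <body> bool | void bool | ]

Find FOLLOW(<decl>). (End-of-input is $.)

In <term> → ) <param> <decl>: <decl> is at the end, add FOLLOW(<term>) = { $, ), *, ], bool, int, void }.
Union: FOLLOW(<decl>) = { $, ), *, ], bool, int, void }.

{ $, ), *, ], bool, int, void }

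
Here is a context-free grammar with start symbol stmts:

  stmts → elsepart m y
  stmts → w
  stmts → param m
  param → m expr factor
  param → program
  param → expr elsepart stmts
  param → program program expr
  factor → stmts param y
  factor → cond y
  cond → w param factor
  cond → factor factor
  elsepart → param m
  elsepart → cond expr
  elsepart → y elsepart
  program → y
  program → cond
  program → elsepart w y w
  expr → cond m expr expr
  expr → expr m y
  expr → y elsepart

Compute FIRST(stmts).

From stmts → elsepart m y: add FIRST(elsepart) = { m, w, y }.
stmts → w contributes {w}.
From stmts → param m: add FIRST(param) = { m, w, y }.
Union: FIRST(stmts) = { m, w, y }.

{ m, w, y }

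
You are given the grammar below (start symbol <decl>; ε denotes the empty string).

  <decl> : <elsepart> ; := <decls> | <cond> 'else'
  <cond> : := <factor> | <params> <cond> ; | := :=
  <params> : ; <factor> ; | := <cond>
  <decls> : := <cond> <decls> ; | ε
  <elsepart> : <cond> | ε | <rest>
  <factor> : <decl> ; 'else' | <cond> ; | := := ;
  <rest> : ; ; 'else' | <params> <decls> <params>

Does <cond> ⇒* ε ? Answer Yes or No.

Nullable nonterminals: <decls>, <elsepart>.
No production of <cond> has an RHS whose symbols are all nullable, so <cond> is not nullable.

No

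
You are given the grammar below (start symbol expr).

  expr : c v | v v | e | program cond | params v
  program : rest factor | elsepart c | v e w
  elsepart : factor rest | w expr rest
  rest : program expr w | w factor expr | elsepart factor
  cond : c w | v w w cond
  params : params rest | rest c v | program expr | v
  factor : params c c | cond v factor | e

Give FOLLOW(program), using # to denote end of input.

{ c, e, v, w }

In expr : program cond: add FIRST(cond) = { c, v }.
In rest : program expr w: add FIRST(expr w) = { c, e, v, w }.
In params : program expr: add FIRST(expr) = { c, e, v, w }.
Union: FOLLOW(program) = { c, e, v, w }.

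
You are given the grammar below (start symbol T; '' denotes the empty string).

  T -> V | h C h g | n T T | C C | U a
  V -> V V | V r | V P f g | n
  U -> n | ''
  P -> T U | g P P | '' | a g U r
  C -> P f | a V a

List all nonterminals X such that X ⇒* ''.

{ P, U }

Directly nullable (have an ''-production): U, P.
No other nonterminal has a production whose RHS symbols are all nullable.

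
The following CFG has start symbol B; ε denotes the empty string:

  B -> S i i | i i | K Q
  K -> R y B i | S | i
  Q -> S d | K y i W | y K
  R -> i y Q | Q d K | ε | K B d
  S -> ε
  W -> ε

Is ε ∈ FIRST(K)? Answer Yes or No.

K -> S and each of S is nullable, so K ⇒* ε.

Yes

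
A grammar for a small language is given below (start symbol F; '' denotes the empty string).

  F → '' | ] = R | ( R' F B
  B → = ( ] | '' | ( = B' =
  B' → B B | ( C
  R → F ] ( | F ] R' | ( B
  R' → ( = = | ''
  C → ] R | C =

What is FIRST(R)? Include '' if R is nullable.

{ (, ] }

From R → F ] (: F nullable, take FIRST(F) ∪ {]} = { (, ] }.
From R → F ] R': F nullable, take FIRST(F) ∪ {]} = { (, ] }.
R → ( B contributes {(}.
Union: FIRST(R) = { (, ] }.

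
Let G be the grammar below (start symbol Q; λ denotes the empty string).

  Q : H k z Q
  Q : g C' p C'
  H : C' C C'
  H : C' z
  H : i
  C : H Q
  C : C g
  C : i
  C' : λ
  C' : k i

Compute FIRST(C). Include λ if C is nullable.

{ i, k, z }

From C : H Q: add FIRST(H) = { i, k, z }.
From C : C g: add FIRST(C) = { i, k, z }.
C : i contributes {i}.
Union: FIRST(C) = { i, k, z }.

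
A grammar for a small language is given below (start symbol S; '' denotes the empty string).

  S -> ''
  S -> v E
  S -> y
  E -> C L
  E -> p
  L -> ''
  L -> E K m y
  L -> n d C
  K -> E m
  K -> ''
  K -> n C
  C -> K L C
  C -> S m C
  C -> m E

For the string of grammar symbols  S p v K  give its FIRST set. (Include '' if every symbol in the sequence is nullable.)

Add FIRST(S)\{''} = { v, y }; S is nullable, continue.
p is a terminal; add {p} and stop.

{ p, v, y }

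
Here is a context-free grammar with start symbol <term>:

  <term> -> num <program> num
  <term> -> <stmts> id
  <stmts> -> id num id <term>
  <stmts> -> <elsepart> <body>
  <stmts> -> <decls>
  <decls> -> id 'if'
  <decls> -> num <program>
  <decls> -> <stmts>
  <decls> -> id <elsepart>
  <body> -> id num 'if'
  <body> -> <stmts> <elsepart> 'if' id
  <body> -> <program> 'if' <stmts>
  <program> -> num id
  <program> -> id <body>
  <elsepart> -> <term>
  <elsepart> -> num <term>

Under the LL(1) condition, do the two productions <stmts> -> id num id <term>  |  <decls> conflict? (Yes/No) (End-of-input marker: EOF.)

FIRST(id num id <term>) = { id } and FIRST(<decls>) = { id, num }.
Both contain id, so the two alternatives are not disjoint — LL(1) conflict.

Yes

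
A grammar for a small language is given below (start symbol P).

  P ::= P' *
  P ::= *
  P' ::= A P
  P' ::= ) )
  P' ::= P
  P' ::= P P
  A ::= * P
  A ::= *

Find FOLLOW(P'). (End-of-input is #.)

{ * }

In P ::= P' *: add FIRST(*) = { * }.
Union: FOLLOW(P') = { * }.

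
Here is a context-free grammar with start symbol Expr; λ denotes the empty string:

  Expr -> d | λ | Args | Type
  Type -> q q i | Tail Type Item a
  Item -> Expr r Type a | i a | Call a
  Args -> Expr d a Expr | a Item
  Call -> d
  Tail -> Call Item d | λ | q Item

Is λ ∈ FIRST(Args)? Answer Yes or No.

No

Nullable nonterminals: Expr, Tail.
No production of Args has an RHS whose symbols are all nullable, so Args is not nullable.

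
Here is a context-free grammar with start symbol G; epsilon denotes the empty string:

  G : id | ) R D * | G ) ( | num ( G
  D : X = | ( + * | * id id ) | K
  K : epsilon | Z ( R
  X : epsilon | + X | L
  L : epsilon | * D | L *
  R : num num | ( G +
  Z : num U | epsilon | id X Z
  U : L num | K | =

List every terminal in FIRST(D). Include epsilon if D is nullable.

From D : X =: X nullable, take FIRST(X) ∪ {=} = { *, +, = }.
D : ( + * contributes {(}.
D : * id id ) contributes {*}.
From D : K: add FIRST(K) = { (, id, num, epsilon } (including epsilon since K is nullable).
Union: FIRST(D) = { (, *, +, =, id, num, epsilon }.

{ (, *, +, =, id, num, epsilon }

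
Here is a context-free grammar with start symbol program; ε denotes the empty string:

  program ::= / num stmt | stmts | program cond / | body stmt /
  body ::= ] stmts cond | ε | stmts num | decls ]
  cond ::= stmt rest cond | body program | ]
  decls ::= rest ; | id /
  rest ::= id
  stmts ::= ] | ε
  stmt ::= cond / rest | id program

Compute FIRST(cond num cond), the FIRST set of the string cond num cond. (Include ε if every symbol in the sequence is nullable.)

Add FIRST(cond)\{ε} = { /, ], id, num }; cond is nullable, continue.
num is a terminal; add {num} and stop.

{ /, ], id, num }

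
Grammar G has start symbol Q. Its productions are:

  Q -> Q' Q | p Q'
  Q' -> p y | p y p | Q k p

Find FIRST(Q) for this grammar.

From Q -> Q' Q: add FIRST(Q') = { p }.
Q -> p Q' contributes {p}.
Union: FIRST(Q) = { p }.

{ p }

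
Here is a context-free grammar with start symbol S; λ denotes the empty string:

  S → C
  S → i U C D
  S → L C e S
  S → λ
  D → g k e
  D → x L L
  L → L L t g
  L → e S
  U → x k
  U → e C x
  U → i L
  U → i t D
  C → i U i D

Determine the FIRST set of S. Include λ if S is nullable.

From S → C: add FIRST(C) = { i }.
S → i U C D contributes {i}.
From S → L C e S: add FIRST(L) = { e }.
S → λ contributes λ.
Union: FIRST(S) = { e, i, λ }.

{ e, i, λ }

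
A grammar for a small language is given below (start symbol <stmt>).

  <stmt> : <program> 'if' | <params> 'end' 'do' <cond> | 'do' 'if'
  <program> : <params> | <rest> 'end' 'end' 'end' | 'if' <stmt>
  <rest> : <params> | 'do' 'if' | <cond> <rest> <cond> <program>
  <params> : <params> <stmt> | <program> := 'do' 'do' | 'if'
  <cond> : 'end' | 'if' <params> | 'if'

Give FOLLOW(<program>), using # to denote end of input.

{ 'end', 'if', := }

In <stmt> : <program> 'if': add FIRST('if') = { 'if' }.
In <rest> : <cond> <rest> <cond> <program>: <program> is at the end, add FOLLOW(<rest>) = { 'end', 'if' }.
In <params> : <program> := 'do' 'do': add FIRST(:= 'do' 'do') = { := }.
Union: FOLLOW(<program>) = { 'end', 'if', := }.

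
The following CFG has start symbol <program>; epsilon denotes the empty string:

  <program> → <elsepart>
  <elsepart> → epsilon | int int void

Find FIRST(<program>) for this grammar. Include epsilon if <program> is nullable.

{ int, epsilon }

From <program> → <elsepart>: add FIRST(<elsepart>) = { int, epsilon } (including epsilon since <elsepart> is nullable).
Union: FIRST(<program>) = { int, epsilon }.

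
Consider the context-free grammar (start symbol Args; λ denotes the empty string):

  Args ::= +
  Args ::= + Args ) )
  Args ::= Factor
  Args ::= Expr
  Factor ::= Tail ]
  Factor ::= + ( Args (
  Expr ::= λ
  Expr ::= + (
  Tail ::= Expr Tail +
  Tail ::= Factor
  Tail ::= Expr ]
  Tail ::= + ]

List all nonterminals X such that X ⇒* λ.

Directly nullable (have an λ-production): Expr.
Args ::= Expr with every symbol nullable, so Args is nullable.
No other nonterminal has a production whose RHS symbols are all nullable.

{ Args, Expr }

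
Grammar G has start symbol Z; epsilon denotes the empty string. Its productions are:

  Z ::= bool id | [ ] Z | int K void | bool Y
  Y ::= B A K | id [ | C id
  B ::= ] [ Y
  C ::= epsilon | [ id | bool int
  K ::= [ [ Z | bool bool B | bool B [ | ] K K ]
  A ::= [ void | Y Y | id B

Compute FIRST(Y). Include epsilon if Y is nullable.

{ [, ], bool, id }

From Y ::= B A K: add FIRST(B) = { ] }.
Y ::= id [ contributes {id}.
From Y ::= C id: C nullable, take FIRST(C) ∪ {id} = { [, bool, id }.
Union: FIRST(Y) = { [, ], bool, id }.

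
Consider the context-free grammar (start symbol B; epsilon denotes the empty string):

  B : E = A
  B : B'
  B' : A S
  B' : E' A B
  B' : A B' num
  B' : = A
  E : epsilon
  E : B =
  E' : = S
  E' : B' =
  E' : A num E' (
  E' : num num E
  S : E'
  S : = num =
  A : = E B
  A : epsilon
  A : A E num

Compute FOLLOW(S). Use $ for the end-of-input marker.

{ $, (, =, num }

In B' : A S: S is at the end, add FOLLOW(B') = { $, =, num }.
In E' : = S: S is at the end, add FOLLOW(E') = { $, (, =, num }.
Union: FOLLOW(S) = { $, (, =, num }.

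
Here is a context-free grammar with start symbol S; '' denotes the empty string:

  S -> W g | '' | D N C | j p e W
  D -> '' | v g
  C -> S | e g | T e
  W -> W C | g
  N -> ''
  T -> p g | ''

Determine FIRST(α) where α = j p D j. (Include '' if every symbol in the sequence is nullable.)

{ j }

j is a terminal; add {j} and stop.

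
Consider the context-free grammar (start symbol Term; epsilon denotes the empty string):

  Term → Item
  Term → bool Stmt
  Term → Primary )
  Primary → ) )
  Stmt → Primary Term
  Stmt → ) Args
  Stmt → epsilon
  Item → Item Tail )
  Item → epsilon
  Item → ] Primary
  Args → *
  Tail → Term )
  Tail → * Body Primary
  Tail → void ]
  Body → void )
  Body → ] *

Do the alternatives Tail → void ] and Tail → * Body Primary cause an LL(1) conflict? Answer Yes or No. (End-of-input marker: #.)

No

FIRST(void ]) = { void } and FIRST(* Body Primary) = { * }.
The FIRST sets are disjoint and neither alternative is nullable — no conflict.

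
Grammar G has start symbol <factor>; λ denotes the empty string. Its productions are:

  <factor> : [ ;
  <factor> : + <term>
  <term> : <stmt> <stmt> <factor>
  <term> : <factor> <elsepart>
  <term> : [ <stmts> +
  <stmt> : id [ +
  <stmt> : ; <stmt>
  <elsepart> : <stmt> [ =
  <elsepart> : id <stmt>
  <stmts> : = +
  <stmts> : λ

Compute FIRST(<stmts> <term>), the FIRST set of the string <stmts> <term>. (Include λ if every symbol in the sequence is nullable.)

{ +, ;, =, [, id }

Add FIRST(<stmts>)\{λ} = { = }; <stmts> is nullable, continue.
Add FIRST(<term>) = { +, ;, [, id }; <term> is not nullable, stop.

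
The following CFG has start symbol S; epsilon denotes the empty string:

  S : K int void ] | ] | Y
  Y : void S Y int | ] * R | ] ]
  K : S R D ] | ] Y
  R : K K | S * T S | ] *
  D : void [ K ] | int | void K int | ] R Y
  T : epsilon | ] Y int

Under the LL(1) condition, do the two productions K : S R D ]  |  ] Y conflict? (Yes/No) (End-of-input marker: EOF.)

Yes

FIRST(S R D ]) = { ], void } and FIRST(] Y) = { ] }.
Both contain ], so the two alternatives are not disjoint — LL(1) conflict.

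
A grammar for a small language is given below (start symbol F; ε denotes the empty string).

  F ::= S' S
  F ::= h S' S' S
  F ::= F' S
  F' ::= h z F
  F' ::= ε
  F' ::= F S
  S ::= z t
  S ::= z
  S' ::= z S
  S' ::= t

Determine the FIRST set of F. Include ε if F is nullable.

From F ::= S' S: add FIRST(S') = { t, z }.
F ::= h S' S' S contributes {h}.
From F ::= F' S: F' nullable, take FIRST(F') ∪ FIRST(S) = { h, t, z }.
Union: FIRST(F) = { h, t, z }.

{ h, t, z }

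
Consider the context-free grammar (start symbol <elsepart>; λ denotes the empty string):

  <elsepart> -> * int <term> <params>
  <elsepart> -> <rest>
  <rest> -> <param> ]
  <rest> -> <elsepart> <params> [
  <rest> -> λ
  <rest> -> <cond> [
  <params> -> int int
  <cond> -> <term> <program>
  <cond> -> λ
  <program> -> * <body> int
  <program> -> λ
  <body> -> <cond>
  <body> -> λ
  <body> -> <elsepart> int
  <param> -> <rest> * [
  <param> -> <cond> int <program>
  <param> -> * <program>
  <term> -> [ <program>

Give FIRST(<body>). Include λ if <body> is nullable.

{ *, [, int, λ }

From <body> -> <cond>: add FIRST(<cond>) = { [, λ } (including λ since <cond> is nullable).
<body> -> λ contributes λ.
From <body> -> <elsepart> int: <elsepart> nullable, take FIRST(<elsepart>) ∪ {int} = { *, [, int }.
Union: FIRST(<body>) = { *, [, int, λ }.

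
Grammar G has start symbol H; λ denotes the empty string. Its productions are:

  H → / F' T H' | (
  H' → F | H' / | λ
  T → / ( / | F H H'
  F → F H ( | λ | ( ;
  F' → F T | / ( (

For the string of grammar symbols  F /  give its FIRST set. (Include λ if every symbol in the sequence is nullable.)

{ (, / }

Add FIRST(F)\{λ} = { (, / }; F is nullable, continue.
/ is a terminal; add {/} and stop.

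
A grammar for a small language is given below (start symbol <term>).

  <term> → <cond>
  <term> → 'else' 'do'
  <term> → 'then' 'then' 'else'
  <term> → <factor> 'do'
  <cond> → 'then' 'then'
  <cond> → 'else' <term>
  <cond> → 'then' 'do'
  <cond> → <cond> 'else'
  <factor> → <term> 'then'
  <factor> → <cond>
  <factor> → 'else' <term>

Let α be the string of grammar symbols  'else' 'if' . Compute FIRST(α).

{ 'else' }

'else' is a terminal; add {'else'} and stop.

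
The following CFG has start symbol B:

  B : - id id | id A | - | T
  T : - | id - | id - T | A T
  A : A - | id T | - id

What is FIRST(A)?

From A : A -: add FIRST(A) = { -, id }.
A : id T contributes {id}.
A : - id contributes {-}.
Union: FIRST(A) = { -, id }.

{ -, id }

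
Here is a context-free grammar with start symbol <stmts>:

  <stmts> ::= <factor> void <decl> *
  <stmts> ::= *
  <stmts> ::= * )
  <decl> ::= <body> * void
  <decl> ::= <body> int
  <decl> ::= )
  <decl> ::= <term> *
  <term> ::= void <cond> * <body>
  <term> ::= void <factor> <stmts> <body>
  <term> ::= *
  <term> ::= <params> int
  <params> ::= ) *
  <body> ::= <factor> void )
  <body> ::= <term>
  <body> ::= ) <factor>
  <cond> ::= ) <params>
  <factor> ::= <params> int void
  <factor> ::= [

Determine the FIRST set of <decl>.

{ ), *, [, void }

From <decl> ::= <body> * void: add FIRST(<body>) = { ), *, [, void }.
From <decl> ::= <body> int: add FIRST(<body>) = { ), *, [, void }.
<decl> ::= ) contributes {)}.
From <decl> ::= <term> *: add FIRST(<term>) = { ), *, void }.
Union: FIRST(<decl>) = { ), *, [, void }.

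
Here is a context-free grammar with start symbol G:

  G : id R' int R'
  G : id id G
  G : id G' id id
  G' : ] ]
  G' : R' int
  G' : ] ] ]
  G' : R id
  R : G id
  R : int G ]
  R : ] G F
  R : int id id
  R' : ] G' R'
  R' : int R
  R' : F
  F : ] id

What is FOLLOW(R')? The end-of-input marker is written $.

In G : id R' int R': add FIRST(int R') = { int }.
In G : id R' int R': R' is at the end, add FOLLOW(G) = { $, ], id }.
In G' : R' int: add FIRST(int) = { int }.
In R' : ] G' R': R' is at the end, add FOLLOW(R') = { $, ], id, int }.
Union: FOLLOW(R') = { $, ], id, int }.

{ $, ], id, int }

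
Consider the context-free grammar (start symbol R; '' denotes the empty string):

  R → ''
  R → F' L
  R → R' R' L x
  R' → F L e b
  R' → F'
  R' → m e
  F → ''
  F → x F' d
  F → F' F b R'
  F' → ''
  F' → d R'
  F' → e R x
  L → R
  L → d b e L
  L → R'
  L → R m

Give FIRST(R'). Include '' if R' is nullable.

From R' → F L e b: F, L nullable, take FIRST(F) ∪ FIRST(L) ∪ {e} = { b, d, e, m, x }.
From R' → F': add FIRST(F') = { d, e, '' } (including '' since F' is nullable).
R' → m e contributes {m}.
Union: FIRST(R') = { b, d, e, m, x, '' }.

{ b, d, e, m, x, '' }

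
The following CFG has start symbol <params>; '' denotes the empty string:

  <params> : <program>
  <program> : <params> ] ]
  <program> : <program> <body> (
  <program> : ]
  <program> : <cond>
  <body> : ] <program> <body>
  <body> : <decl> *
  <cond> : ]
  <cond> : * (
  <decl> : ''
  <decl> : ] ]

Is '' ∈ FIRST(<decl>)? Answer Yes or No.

Yes

<decl> has an ''-production, so <decl> ⇒ ''.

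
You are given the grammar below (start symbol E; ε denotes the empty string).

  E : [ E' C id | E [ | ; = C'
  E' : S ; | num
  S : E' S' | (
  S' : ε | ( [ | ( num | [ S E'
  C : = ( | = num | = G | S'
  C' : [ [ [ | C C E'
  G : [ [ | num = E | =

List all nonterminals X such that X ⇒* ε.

Directly nullable (have an ε-production): S'.
C : S' with every symbol nullable, so C is nullable.
No other nonterminal has a production whose RHS symbols are all nullable.

{ C, S' }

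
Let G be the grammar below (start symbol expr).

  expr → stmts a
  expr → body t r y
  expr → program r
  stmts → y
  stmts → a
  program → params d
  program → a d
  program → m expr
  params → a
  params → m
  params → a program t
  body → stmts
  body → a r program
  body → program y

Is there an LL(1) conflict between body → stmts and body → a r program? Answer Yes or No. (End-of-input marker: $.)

Yes

FIRST(stmts) = { a, y } and FIRST(a r program) = { a }.
Both contain a, so the two alternatives are not disjoint — LL(1) conflict.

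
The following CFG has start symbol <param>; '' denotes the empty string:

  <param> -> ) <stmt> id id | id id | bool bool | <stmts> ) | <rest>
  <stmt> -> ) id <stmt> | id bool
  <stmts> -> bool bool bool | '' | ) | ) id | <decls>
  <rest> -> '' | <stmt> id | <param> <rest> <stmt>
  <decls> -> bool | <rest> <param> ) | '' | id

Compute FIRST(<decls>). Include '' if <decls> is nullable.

<decls> -> bool contributes {bool}.
From <decls> -> <rest> <param> ): <rest>, <param> nullable, take FIRST(<rest>) ∪ FIRST(<param>) ∪ {)} = { ), bool, id }.
<decls> -> '' contributes ''.
<decls> -> id contributes {id}.
Union: FIRST(<decls>) = { ), bool, id, '' }.

{ ), bool, id, '' }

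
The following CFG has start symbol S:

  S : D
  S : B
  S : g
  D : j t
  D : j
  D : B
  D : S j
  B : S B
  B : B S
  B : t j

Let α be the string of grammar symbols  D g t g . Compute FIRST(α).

{ g, j, t }

Add FIRST(D) = { g, j, t }; D is not nullable, stop.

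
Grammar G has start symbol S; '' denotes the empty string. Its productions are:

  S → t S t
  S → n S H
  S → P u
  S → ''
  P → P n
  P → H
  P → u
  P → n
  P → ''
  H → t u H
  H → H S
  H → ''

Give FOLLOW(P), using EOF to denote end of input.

In S → P u: add FIRST(u) = { u }.
In P → P n: add FIRST(n) = { n }.
Union: FOLLOW(P) = { n, u }.

{ n, u }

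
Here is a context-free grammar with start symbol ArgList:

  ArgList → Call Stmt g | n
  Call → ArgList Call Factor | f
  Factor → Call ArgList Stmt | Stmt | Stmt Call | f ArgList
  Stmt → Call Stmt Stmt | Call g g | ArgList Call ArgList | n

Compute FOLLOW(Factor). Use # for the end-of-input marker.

{ f, g, n }

In Call → ArgList Call Factor: Factor is at the end, add FOLLOW(Call) = { f, g, n }.
Union: FOLLOW(Factor) = { f, g, n }.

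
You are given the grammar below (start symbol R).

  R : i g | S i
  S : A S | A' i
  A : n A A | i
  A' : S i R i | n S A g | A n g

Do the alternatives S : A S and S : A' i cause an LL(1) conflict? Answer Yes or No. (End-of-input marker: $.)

FIRST(A S) = { i, n } and FIRST(A' i) = { i, n }.
Both contain i, so the two alternatives are not disjoint — LL(1) conflict.

Yes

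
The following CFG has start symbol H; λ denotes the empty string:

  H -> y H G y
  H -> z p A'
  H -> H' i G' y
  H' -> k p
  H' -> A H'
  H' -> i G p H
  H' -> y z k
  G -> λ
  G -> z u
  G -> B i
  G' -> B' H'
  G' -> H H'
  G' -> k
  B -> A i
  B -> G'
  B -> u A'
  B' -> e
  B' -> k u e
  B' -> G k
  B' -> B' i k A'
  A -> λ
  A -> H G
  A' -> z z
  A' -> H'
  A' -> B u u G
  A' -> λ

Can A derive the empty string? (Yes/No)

Yes

A has an λ-production, so A ⇒ λ.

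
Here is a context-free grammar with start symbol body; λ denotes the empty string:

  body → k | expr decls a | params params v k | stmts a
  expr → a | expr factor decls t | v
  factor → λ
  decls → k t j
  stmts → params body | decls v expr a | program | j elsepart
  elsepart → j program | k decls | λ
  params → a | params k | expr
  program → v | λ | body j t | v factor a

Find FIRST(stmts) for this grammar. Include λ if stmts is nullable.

From stmts → params body: add FIRST(params) = { a, v }.
From stmts → decls v expr a: add FIRST(decls) = { k }.
From stmts → program: add FIRST(program) = { a, j, k, v, λ } (including λ since program is nullable).
stmts → j elsepart contributes {j}.
Union: FIRST(stmts) = { a, j, k, v, λ }.

{ a, j, k, v, λ }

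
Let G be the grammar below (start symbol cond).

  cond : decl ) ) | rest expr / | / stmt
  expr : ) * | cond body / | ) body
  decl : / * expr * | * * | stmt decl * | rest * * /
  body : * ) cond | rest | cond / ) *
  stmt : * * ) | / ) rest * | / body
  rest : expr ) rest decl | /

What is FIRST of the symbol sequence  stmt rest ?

{ *, / }

Add FIRST(stmt) = { *, / }; stmt is not nullable, stop.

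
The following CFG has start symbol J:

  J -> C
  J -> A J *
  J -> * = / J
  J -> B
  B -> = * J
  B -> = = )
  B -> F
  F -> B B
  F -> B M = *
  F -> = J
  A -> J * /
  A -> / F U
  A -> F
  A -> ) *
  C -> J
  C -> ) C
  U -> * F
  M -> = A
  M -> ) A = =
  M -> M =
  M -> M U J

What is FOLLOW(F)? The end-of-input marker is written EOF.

{ EOF, ), *, /, = }

In B -> F: F is at the end, add FOLLOW(B) = { EOF, ), *, /, = }.
In A -> / F U: add FIRST(U) = { * }.
In A -> F: F is at the end, add FOLLOW(A) = { ), *, /, = }.
In U -> * F: F is at the end, add FOLLOW(U) = { ), *, /, = }.
Union: FOLLOW(F) = { EOF, ), *, /, = }.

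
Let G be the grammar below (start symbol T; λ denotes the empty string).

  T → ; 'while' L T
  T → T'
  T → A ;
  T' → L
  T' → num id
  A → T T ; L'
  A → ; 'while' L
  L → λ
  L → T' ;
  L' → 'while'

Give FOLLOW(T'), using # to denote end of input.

{ #, ;, num }

In T → T': T' is at the end, add FOLLOW(T) = { #, ;, num }.
In L → T' ;: add FIRST(;) = { ; }.
Union: FOLLOW(T') = { #, ;, num }.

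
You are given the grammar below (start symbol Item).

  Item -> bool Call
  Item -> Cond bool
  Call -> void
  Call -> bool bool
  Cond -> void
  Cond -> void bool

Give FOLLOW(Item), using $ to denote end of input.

Item is the start symbol, so $ ∈ FOLLOW(Item).
Union: FOLLOW(Item) = { $ }.

{ $ }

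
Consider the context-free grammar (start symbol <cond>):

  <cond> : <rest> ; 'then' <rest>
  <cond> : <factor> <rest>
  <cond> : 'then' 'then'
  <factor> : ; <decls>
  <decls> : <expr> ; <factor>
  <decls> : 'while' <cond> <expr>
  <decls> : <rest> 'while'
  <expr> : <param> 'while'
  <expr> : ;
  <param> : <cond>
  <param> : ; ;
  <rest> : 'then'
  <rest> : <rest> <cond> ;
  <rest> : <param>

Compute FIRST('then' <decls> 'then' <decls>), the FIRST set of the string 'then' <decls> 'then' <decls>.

{ 'then' }

'then' is a terminal; add {'then'} and stop.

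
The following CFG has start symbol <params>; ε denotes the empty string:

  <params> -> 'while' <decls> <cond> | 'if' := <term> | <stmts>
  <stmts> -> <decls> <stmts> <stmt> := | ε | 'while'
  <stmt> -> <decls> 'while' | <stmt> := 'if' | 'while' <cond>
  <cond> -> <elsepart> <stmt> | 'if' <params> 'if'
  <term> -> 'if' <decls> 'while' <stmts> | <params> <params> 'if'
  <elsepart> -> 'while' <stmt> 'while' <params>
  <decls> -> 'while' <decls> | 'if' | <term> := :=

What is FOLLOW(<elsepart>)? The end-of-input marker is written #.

In <cond> -> <elsepart> <stmt>: add FIRST(<stmt>) = { 'if', 'while' }.
Union: FOLLOW(<elsepart>) = { 'if', 'while' }.

{ 'if', 'while' }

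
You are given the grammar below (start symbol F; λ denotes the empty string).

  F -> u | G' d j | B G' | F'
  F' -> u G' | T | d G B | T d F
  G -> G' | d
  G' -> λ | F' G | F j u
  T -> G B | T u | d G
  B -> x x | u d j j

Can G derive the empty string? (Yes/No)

G -> G' and each of G' is nullable, so G ⇒* λ.

Yes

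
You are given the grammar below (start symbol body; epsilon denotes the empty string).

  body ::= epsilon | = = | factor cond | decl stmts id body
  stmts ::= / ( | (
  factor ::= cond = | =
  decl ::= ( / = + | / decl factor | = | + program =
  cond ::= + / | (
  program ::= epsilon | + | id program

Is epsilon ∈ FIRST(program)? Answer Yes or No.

Yes

program has an epsilon-production, so program ⇒ epsilon.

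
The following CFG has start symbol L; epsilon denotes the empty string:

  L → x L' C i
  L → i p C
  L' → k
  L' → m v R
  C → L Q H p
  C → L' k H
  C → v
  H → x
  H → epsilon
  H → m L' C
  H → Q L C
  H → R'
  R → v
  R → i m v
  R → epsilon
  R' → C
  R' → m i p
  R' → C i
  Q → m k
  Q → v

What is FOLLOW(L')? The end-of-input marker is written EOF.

{ i, k, m, v, x }

In L → x L' C i: add FIRST(C i) = { i, k, m, v, x }.
In C → L' k H: add FIRST(k H) = { k }.
In H → m L' C: add FIRST(C) = { i, k, m, v, x }.
Union: FOLLOW(L') = { i, k, m, v, x }.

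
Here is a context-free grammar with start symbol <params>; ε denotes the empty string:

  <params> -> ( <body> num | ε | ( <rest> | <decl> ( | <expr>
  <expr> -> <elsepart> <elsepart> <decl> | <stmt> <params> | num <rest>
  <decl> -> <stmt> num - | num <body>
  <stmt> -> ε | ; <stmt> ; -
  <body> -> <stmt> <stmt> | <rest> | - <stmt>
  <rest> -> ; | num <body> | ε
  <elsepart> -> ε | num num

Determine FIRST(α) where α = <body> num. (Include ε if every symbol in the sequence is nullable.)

Add FIRST(<body>)\{ε} = { -, ;, num }; <body> is nullable, continue.
num is a terminal; add {num} and stop.

{ -, ;, num }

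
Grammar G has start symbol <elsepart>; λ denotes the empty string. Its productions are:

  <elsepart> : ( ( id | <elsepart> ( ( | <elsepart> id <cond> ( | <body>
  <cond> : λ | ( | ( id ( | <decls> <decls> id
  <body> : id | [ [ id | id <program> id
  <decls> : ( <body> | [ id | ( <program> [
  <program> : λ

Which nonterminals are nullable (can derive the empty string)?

{ <cond>, <program> }

Directly nullable (have an λ-production): <cond>, <program>.
No other nonterminal has a production whose RHS symbols are all nullable.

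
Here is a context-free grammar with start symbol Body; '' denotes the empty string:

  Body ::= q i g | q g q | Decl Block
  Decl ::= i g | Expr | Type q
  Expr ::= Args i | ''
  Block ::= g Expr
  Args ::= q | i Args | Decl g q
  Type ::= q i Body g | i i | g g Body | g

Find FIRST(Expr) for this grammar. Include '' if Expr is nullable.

{ g, i, q, '' }

From Expr ::= Args i: add FIRST(Args) = { g, i, q }.
Expr ::= '' contributes ''.
Union: FIRST(Expr) = { g, i, q, '' }.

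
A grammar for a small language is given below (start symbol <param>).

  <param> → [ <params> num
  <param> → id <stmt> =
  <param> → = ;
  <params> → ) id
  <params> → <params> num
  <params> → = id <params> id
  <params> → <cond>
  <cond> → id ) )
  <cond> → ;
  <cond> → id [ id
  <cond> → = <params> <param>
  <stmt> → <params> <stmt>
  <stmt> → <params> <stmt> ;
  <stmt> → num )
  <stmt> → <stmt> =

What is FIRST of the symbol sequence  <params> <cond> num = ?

{ ), ;, =, id }

Add FIRST(<params>) = { ), ;, =, id }; <params> is not nullable, stop.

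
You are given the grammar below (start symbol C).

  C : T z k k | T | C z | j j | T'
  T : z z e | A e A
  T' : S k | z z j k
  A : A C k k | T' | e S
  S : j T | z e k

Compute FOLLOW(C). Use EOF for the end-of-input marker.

C is the start symbol, so EOF ∈ FOLLOW(C).
In C : C z: add FIRST(z) = { z }.
In A : A C k k: add FIRST(k k) = { k }.
Union: FOLLOW(C) = { EOF, k, z }.

{ EOF, k, z }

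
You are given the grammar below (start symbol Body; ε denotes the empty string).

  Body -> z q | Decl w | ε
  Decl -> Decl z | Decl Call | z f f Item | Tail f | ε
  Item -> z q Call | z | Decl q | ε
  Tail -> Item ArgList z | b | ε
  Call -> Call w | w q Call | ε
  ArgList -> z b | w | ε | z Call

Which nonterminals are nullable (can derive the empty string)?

{ ArgList, Body, Call, Decl, Item, Tail }

Directly nullable (have an ε-production): Body, Decl, Item, Tail, Call, ArgList.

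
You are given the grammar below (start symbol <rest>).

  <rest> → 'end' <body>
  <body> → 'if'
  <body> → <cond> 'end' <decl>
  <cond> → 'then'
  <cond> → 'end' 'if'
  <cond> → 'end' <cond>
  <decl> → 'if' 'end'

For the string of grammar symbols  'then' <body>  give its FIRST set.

'then' is a terminal; add {'then'} and stop.

{ 'then' }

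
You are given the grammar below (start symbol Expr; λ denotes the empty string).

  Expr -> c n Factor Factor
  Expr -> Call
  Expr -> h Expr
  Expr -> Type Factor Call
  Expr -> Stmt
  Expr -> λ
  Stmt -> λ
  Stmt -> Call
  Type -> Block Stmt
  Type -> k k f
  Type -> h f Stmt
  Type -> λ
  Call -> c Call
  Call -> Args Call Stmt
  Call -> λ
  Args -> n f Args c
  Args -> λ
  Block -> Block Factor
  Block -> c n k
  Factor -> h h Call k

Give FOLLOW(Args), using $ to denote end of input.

{ $, c, h, k, n }

In Call -> Args Call Stmt: add FIRST(Call Stmt)\{λ} = { c, n }.
  Since Call Stmt is nullable, also add FOLLOW(Call) = { $, c, h, k, n }.
In Args -> n f Args c: add FIRST(c) = { c }.
Union: FOLLOW(Args) = { $, c, h, k, n }.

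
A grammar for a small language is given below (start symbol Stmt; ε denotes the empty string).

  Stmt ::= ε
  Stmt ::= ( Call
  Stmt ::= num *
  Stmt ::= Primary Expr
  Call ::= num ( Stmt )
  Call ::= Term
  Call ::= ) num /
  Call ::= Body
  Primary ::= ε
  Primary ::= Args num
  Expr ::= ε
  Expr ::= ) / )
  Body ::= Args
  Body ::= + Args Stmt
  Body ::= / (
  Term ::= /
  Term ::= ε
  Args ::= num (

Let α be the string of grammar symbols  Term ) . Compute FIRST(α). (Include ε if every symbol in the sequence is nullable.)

{ ), / }

Add FIRST(Term)\{ε} = { / }; Term is nullable, continue.
) is a terminal; add {)} and stop.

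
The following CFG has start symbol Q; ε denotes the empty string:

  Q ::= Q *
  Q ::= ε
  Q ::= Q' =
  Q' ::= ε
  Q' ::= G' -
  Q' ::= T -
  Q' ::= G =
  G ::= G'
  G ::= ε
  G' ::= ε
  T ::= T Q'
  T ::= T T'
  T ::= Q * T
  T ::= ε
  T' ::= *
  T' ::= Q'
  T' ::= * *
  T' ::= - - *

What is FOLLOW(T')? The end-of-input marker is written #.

{ *, -, = }

In T ::= T T': T' is at the end, add FOLLOW(T) = { *, -, = }.
Union: FOLLOW(T') = { *, -, = }.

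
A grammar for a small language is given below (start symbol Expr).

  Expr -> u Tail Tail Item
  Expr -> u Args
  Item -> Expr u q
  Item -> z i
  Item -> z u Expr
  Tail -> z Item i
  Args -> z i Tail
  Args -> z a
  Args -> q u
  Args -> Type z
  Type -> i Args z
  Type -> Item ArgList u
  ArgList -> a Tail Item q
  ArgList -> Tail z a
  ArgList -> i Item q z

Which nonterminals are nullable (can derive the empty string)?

{ } (none)

No nonterminal has an empty production or an RHS whose symbols are all nullable.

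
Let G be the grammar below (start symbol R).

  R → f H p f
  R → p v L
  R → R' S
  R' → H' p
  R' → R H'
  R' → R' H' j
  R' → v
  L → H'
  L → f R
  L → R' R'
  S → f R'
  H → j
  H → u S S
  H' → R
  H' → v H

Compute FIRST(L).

{ f, p, v }

From L → H': add FIRST(H') = { f, p, v }.
L → f R contributes {f}.
From L → R' R': add FIRST(R') = { f, p, v }.
Union: FIRST(L) = { f, p, v }.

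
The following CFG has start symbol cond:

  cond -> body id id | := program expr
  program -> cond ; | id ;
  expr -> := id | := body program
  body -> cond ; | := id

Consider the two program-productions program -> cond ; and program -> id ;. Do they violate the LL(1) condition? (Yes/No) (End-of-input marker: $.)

FIRST(cond ;) = { := } and FIRST(id ;) = { id }.
The FIRST sets are disjoint and neither alternative is nullable — no conflict.

No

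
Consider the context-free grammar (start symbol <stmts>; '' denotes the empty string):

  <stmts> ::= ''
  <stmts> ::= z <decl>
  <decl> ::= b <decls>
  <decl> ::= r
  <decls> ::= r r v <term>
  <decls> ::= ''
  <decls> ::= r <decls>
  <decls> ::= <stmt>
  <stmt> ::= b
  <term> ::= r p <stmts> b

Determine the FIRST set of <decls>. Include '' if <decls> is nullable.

<decls> ::= r r v <term> contributes {r}.
<decls> ::= '' contributes ''.
<decls> ::= r <decls> contributes {r}.
From <decls> ::= <stmt>: add FIRST(<stmt>) = { b }.
Union: FIRST(<decls>) = { b, r, '' }.

{ b, r, '' }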